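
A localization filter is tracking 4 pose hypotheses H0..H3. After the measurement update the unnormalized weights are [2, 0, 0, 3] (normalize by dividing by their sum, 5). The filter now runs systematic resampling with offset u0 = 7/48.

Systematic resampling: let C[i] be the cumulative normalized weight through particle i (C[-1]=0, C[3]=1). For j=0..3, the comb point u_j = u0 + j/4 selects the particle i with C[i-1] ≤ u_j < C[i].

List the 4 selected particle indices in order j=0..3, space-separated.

C = [2/5, 2/5, 2/5, 1]
j=0: u_0=7/48 ∈ [0, 2/5) → index 0
j=1: u_1=19/48 ∈ [0, 2/5) → index 0
j=2: u_2=31/48 ∈ [2/5, 1) → index 3
j=3: u_3=43/48 ∈ [2/5, 1) → index 3

0 0 3 3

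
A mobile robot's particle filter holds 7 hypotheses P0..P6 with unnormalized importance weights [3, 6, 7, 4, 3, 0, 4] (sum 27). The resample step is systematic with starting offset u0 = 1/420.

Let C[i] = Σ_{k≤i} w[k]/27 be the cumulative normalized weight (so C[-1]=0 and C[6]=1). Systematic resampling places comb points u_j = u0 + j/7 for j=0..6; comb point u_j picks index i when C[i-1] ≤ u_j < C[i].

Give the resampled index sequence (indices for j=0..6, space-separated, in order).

0 1 1 2 2 3 6

C = [1/9, 1/3, 16/27, 20/27, 23/27, 23/27, 1]
j=0: u_0=1/420 ∈ [0, 1/9) → index 0
j=1: u_1=61/420 ∈ [1/9, 1/3) → index 1
j=2: u_2=121/420 ∈ [1/9, 1/3) → index 1
j=3: u_3=181/420 ∈ [1/3, 16/27) → index 2
j=4: u_4=241/420 ∈ [1/3, 16/27) → index 2
j=5: u_5=43/60 ∈ [16/27, 20/27) → index 3
j=6: u_6=361/420 ∈ [23/27, 1) → index 6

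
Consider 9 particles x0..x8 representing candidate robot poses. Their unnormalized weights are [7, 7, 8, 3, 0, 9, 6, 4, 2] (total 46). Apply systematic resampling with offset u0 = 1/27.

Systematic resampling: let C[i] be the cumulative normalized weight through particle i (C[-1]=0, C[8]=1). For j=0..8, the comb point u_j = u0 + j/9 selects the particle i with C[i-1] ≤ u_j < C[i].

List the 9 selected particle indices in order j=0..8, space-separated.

C = [7/46, 7/23, 11/23, 25/46, 25/46, 17/23, 20/23, 22/23, 1]
j=0: u_0=1/27 ∈ [0, 7/46) → index 0
j=1: u_1=4/27 ∈ [0, 7/46) → index 0
j=2: u_2=7/27 ∈ [7/46, 7/23) → index 1
j=3: u_3=10/27 ∈ [7/23, 11/23) → index 2
j=4: u_4=13/27 ∈ [11/23, 25/46) → index 3
j=5: u_5=16/27 ∈ [25/46, 17/23) → index 5
j=6: u_6=19/27 ∈ [25/46, 17/23) → index 5
j=7: u_7=22/27 ∈ [17/23, 20/23) → index 6
j=8: u_8=25/27 ∈ [20/23, 22/23) → index 7

0 0 1 2 3 5 5 6 7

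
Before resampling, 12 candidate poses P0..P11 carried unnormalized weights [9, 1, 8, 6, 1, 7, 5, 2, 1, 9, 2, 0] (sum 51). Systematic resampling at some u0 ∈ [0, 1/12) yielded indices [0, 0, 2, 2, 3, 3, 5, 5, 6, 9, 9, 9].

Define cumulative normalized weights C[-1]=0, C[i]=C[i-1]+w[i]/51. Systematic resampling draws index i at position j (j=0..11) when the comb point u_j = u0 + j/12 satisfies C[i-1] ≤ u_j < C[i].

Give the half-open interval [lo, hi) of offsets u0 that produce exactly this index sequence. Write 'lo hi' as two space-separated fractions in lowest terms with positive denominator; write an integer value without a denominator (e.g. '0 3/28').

7/204 3/68

C = [3/17, 10/51, 6/17, 8/17, 25/51, 32/51, 37/51, 13/17, 40/51, 49/51, 1, 1]
j=0 picked index 0: u0 ∈ [0, 3/17)
j=1 picked index 0: u0 ∈ [-1/12, 19/204)
j=2 picked index 2: u0 ∈ [1/34, 19/102)
j=3 picked index 2: u0 ∈ [-11/204, 7/68)
j=4 picked index 3: u0 ∈ [1/51, 7/51)
j=5 picked index 3: u0 ∈ [-13/204, 11/204)
j=6 picked index 5: u0 ∈ [-1/102, 13/102)
j=7 picked index 5: u0 ∈ [-19/204, 3/68)
j=8 picked index 6: u0 ∈ [-2/51, 1/17)
j=9 picked index 9: u0 ∈ [7/204, 43/204)
j=10 picked index 9: u0 ∈ [-5/102, 13/102)
j=11 picked index 9: u0 ∈ [-9/68, 3/68)
intersection: [7/204, 3/68)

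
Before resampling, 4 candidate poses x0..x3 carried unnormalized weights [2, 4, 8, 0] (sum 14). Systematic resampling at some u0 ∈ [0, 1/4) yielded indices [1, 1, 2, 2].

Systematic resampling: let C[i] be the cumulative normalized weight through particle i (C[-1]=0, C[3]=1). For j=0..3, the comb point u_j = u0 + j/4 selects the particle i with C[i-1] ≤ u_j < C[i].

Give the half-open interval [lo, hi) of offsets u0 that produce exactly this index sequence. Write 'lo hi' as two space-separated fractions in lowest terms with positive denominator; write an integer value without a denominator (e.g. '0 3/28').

1/7 5/28

C = [1/7, 3/7, 1, 1]
j=0 picked index 1: u0 ∈ [1/7, 3/7)
j=1 picked index 1: u0 ∈ [-3/28, 5/28)
j=2 picked index 2: u0 ∈ [-1/14, 1/2)
j=3 picked index 2: u0 ∈ [-9/28, 1/4)
intersection: [1/7, 5/28)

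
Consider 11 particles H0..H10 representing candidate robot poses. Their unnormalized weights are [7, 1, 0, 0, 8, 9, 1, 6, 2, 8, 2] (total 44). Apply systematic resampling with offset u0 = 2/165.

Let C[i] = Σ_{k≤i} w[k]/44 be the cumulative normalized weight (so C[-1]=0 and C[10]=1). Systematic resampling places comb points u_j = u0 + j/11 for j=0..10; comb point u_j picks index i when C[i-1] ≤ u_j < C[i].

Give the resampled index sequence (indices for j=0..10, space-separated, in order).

0 0 4 4 5 5 5 7 8 9 9

C = [7/44, 2/11, 2/11, 2/11, 4/11, 25/44, 13/22, 8/11, 17/22, 21/22, 1]
j=0: u_0=2/165 ∈ [0, 7/44) → index 0
j=1: u_1=17/165 ∈ [0, 7/44) → index 0
j=2: u_2=32/165 ∈ [2/11, 4/11) → index 4
j=3: u_3=47/165 ∈ [2/11, 4/11) → index 4
j=4: u_4=62/165 ∈ [4/11, 25/44) → index 5
j=5: u_5=7/15 ∈ [4/11, 25/44) → index 5
j=6: u_6=92/165 ∈ [4/11, 25/44) → index 5
j=7: u_7=107/165 ∈ [13/22, 8/11) → index 7
j=8: u_8=122/165 ∈ [8/11, 17/22) → index 8
j=9: u_9=137/165 ∈ [17/22, 21/22) → index 9
j=10: u_10=152/165 ∈ [17/22, 21/22) → index 9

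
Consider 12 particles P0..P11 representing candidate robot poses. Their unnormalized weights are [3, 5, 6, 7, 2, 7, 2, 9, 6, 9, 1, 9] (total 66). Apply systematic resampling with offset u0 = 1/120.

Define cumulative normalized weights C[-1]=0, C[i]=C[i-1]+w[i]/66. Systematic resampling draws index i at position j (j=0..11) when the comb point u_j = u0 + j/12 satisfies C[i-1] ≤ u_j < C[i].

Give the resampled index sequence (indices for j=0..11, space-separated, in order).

0 1 2 3 4 5 7 7 8 9 9 11

C = [1/22, 4/33, 7/33, 7/22, 23/66, 5/11, 16/33, 41/66, 47/66, 28/33, 19/22, 1]
j=0: u_0=1/120 ∈ [0, 1/22) → index 0
j=1: u_1=11/120 ∈ [1/22, 4/33) → index 1
j=2: u_2=7/40 ∈ [4/33, 7/33) → index 2
j=3: u_3=31/120 ∈ [7/33, 7/22) → index 3
j=4: u_4=41/120 ∈ [7/22, 23/66) → index 4
j=5: u_5=17/40 ∈ [23/66, 5/11) → index 5
j=6: u_6=61/120 ∈ [16/33, 41/66) → index 7
j=7: u_7=71/120 ∈ [16/33, 41/66) → index 7
j=8: u_8=27/40 ∈ [41/66, 47/66) → index 8
j=9: u_9=91/120 ∈ [47/66, 28/33) → index 9
j=10: u_10=101/120 ∈ [47/66, 28/33) → index 9
j=11: u_11=37/40 ∈ [19/22, 1) → index 11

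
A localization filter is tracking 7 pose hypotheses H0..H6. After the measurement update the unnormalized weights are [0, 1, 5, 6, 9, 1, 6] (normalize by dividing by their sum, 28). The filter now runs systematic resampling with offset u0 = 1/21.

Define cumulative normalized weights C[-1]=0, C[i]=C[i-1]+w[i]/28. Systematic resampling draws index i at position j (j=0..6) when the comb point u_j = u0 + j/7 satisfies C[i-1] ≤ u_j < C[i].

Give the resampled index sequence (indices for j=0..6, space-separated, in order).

C = [0, 1/28, 3/14, 3/7, 3/4, 11/14, 1]
j=0: u_0=1/21 ∈ [1/28, 3/14) → index 2
j=1: u_1=4/21 ∈ [1/28, 3/14) → index 2
j=2: u_2=1/3 ∈ [3/14, 3/7) → index 3
j=3: u_3=10/21 ∈ [3/7, 3/4) → index 4
j=4: u_4=13/21 ∈ [3/7, 3/4) → index 4
j=5: u_5=16/21 ∈ [3/4, 11/14) → index 5
j=6: u_6=19/21 ∈ [11/14, 1) → index 6

2 2 3 4 4 5 6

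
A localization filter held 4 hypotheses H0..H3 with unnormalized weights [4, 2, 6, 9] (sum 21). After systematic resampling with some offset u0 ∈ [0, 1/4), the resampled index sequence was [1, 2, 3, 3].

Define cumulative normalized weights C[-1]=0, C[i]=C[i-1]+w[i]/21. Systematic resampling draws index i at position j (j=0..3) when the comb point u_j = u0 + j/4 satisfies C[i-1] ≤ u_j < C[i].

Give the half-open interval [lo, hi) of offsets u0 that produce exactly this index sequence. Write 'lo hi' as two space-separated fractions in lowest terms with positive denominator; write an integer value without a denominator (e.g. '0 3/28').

4/21 1/4

C = [4/21, 2/7, 4/7, 1]
j=0 picked index 1: u0 ∈ [4/21, 2/7)
j=1 picked index 2: u0 ∈ [1/28, 9/28)
j=2 picked index 3: u0 ∈ [1/14, 1/2)
j=3 picked index 3: u0 ∈ [-5/28, 1/4)
intersection: [4/21, 1/4)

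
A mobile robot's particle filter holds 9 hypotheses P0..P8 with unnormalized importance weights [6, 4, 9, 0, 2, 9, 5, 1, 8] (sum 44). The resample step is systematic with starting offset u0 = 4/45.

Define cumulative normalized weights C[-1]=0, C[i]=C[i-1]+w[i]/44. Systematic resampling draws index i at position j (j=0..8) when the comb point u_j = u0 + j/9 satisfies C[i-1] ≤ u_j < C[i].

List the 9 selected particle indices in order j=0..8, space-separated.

0 1 2 2 5 5 6 8 8

C = [3/22, 5/22, 19/44, 19/44, 21/44, 15/22, 35/44, 9/11, 1]
j=0: u_0=4/45 ∈ [0, 3/22) → index 0
j=1: u_1=1/5 ∈ [3/22, 5/22) → index 1
j=2: u_2=14/45 ∈ [5/22, 19/44) → index 2
j=3: u_3=19/45 ∈ [5/22, 19/44) → index 2
j=4: u_4=8/15 ∈ [21/44, 15/22) → index 5
j=5: u_5=29/45 ∈ [21/44, 15/22) → index 5
j=6: u_6=34/45 ∈ [15/22, 35/44) → index 6
j=7: u_7=13/15 ∈ [9/11, 1) → index 8
j=8: u_8=44/45 ∈ [9/11, 1) → index 8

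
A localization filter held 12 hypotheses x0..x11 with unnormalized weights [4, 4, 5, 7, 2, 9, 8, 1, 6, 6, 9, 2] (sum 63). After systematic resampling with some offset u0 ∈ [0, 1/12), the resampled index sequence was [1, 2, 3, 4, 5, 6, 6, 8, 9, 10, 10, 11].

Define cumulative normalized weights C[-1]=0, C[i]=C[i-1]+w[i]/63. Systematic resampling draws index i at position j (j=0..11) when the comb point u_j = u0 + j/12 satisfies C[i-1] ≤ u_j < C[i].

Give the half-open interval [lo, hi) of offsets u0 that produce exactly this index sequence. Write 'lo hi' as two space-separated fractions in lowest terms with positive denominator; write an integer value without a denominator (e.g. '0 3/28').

C = [4/63, 8/63, 13/63, 20/63, 22/63, 31/63, 13/21, 40/63, 46/63, 52/63, 61/63, 1]
j=0 picked index 1: u0 ∈ [4/63, 8/63)
j=1 picked index 2: u0 ∈ [11/252, 31/252)
j=2 picked index 3: u0 ∈ [5/126, 19/126)
j=3 picked index 4: u0 ∈ [17/252, 25/252)
j=4 picked index 5: u0 ∈ [1/63, 10/63)
j=5 picked index 6: u0 ∈ [19/252, 17/84)
j=6 picked index 6: u0 ∈ [-1/126, 5/42)
j=7 picked index 8: u0 ∈ [13/252, 37/252)
j=8 picked index 9: u0 ∈ [4/63, 10/63)
j=9 picked index 10: u0 ∈ [19/252, 55/252)
j=10 picked index 10: u0 ∈ [-1/126, 17/126)
j=11 picked index 11: u0 ∈ [13/252, 1/12)
intersection: [19/252, 1/12)

19/252 1/12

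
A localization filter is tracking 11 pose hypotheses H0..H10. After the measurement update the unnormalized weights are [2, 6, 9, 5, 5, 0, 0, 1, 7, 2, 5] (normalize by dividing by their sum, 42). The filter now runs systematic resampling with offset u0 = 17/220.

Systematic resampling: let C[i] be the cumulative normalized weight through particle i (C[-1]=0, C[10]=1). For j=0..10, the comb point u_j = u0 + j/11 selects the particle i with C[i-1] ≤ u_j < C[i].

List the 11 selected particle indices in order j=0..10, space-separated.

C = [1/21, 4/21, 17/42, 11/21, 9/14, 9/14, 9/14, 2/3, 5/6, 37/42, 1]
j=0: u_0=17/220 ∈ [1/21, 4/21) → index 1
j=1: u_1=37/220 ∈ [1/21, 4/21) → index 1
j=2: u_2=57/220 ∈ [4/21, 17/42) → index 2
j=3: u_3=7/20 ∈ [4/21, 17/42) → index 2
j=4: u_4=97/220 ∈ [17/42, 11/21) → index 3
j=5: u_5=117/220 ∈ [11/21, 9/14) → index 4
j=6: u_6=137/220 ∈ [11/21, 9/14) → index 4
j=7: u_7=157/220 ∈ [2/3, 5/6) → index 8
j=8: u_8=177/220 ∈ [2/3, 5/6) → index 8
j=9: u_9=197/220 ∈ [37/42, 1) → index 10
j=10: u_10=217/220 ∈ [37/42, 1) → index 10

1 1 2 2 3 4 4 8 8 10 10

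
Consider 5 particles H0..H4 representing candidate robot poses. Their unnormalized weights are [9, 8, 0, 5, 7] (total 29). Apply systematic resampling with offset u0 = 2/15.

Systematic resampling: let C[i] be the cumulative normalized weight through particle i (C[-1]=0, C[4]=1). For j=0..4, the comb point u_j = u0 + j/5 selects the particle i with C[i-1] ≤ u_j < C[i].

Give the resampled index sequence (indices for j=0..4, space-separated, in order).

C = [9/29, 17/29, 17/29, 22/29, 1]
j=0: u_0=2/15 ∈ [0, 9/29) → index 0
j=1: u_1=1/3 ∈ [9/29, 17/29) → index 1
j=2: u_2=8/15 ∈ [9/29, 17/29) → index 1
j=3: u_3=11/15 ∈ [17/29, 22/29) → index 3
j=4: u_4=14/15 ∈ [22/29, 1) → index 4

0 1 1 3 4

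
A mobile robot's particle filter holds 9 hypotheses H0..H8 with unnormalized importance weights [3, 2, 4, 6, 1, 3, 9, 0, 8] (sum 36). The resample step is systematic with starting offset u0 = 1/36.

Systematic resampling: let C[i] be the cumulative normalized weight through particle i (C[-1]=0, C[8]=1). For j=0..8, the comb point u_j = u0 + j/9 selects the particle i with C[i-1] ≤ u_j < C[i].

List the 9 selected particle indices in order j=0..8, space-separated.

0 2 3 3 5 6 6 8 8

C = [1/12, 5/36, 1/4, 5/12, 4/9, 19/36, 7/9, 7/9, 1]
j=0: u_0=1/36 ∈ [0, 1/12) → index 0
j=1: u_1=5/36 ∈ [5/36, 1/4) → index 2
j=2: u_2=1/4 ∈ [1/4, 5/12) → index 3
j=3: u_3=13/36 ∈ [1/4, 5/12) → index 3
j=4: u_4=17/36 ∈ [4/9, 19/36) → index 5
j=5: u_5=7/12 ∈ [19/36, 7/9) → index 6
j=6: u_6=25/36 ∈ [19/36, 7/9) → index 6
j=7: u_7=29/36 ∈ [7/9, 1) → index 8
j=8: u_8=11/12 ∈ [7/9, 1) → index 8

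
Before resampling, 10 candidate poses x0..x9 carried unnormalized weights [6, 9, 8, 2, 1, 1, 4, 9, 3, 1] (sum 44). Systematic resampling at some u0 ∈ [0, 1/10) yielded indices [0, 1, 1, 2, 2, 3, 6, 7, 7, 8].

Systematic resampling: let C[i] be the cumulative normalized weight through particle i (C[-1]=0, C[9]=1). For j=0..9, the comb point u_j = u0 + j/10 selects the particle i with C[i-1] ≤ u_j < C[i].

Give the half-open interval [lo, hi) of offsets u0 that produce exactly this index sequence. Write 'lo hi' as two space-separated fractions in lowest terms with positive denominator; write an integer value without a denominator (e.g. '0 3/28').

9/220 3/44

C = [3/22, 15/44, 23/44, 25/44, 13/22, 27/44, 31/44, 10/11, 43/44, 1]
j=0 picked index 0: u0 ∈ [0, 3/22)
j=1 picked index 1: u0 ∈ [2/55, 53/220)
j=2 picked index 1: u0 ∈ [-7/110, 31/220)
j=3 picked index 2: u0 ∈ [9/220, 49/220)
j=4 picked index 2: u0 ∈ [-13/220, 27/220)
j=5 picked index 3: u0 ∈ [1/44, 3/44)
j=6 picked index 6: u0 ∈ [3/220, 23/220)
j=7 picked index 7: u0 ∈ [1/220, 23/110)
j=8 picked index 7: u0 ∈ [-21/220, 6/55)
j=9 picked index 8: u0 ∈ [1/110, 17/220)
intersection: [9/220, 3/44)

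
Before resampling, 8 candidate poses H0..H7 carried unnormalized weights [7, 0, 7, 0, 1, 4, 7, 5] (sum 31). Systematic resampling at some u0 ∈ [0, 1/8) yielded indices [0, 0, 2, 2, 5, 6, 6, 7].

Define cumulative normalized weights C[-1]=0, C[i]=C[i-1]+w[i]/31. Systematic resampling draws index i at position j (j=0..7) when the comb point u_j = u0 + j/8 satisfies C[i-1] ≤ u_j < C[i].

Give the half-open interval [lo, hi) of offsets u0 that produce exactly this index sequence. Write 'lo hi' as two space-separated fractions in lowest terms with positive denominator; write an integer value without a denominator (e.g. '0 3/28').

0 19/248

C = [7/31, 7/31, 14/31, 14/31, 15/31, 19/31, 26/31, 1]
j=0 picked index 0: u0 ∈ [0, 7/31)
j=1 picked index 0: u0 ∈ [-1/8, 25/248)
j=2 picked index 2: u0 ∈ [-3/124, 25/124)
j=3 picked index 2: u0 ∈ [-37/248, 19/248)
j=4 picked index 5: u0 ∈ [-1/62, 7/62)
j=5 picked index 6: u0 ∈ [-3/248, 53/248)
j=6 picked index 6: u0 ∈ [-17/124, 11/124)
j=7 picked index 7: u0 ∈ [-9/248, 1/8)
intersection: [0, 19/248)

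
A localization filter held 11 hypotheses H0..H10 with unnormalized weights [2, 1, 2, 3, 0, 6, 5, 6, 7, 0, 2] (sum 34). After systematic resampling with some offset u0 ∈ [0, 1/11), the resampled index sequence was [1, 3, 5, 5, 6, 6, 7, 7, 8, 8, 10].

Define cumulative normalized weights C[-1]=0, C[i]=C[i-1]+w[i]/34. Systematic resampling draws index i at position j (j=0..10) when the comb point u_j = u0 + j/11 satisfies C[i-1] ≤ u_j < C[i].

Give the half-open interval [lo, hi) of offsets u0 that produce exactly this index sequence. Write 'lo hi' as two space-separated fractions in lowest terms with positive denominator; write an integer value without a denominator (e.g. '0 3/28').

1/17 3/34

C = [1/17, 3/34, 5/34, 4/17, 4/17, 7/17, 19/34, 25/34, 16/17, 16/17, 1]
j=0 picked index 1: u0 ∈ [1/17, 3/34)
j=1 picked index 3: u0 ∈ [21/374, 27/187)
j=2 picked index 5: u0 ∈ [10/187, 43/187)
j=3 picked index 5: u0 ∈ [-7/187, 26/187)
j=4 picked index 6: u0 ∈ [9/187, 73/374)
j=5 picked index 6: u0 ∈ [-8/187, 39/374)
j=6 picked index 7: u0 ∈ [5/374, 71/374)
j=7 picked index 7: u0 ∈ [-29/374, 37/374)
j=8 picked index 8: u0 ∈ [3/374, 40/187)
j=9 picked index 8: u0 ∈ [-31/374, 23/187)
j=10 picked index 10: u0 ∈ [6/187, 1/11)
intersection: [1/17, 3/34)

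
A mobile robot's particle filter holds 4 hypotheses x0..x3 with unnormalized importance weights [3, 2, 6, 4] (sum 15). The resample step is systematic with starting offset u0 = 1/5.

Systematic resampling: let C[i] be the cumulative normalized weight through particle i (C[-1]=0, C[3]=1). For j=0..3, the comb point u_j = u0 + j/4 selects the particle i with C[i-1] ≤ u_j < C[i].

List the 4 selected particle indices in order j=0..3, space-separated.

1 2 2 3

C = [1/5, 1/3, 11/15, 1]
j=0: u_0=1/5 ∈ [1/5, 1/3) → index 1
j=1: u_1=9/20 ∈ [1/3, 11/15) → index 2
j=2: u_2=7/10 ∈ [1/3, 11/15) → index 2
j=3: u_3=19/20 ∈ [11/15, 1) → index 3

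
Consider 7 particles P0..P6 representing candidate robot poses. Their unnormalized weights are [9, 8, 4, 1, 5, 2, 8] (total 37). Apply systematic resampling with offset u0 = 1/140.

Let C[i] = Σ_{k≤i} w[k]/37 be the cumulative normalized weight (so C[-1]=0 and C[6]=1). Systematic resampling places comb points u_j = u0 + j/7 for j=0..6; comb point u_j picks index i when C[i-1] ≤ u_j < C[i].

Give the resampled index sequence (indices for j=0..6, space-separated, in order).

C = [9/37, 17/37, 21/37, 22/37, 27/37, 29/37, 1]
j=0: u_0=1/140 ∈ [0, 9/37) → index 0
j=1: u_1=3/20 ∈ [0, 9/37) → index 0
j=2: u_2=41/140 ∈ [9/37, 17/37) → index 1
j=3: u_3=61/140 ∈ [9/37, 17/37) → index 1
j=4: u_4=81/140 ∈ [21/37, 22/37) → index 3
j=5: u_5=101/140 ∈ [22/37, 27/37) → index 4
j=6: u_6=121/140 ∈ [29/37, 1) → index 6

0 0 1 1 3 4 6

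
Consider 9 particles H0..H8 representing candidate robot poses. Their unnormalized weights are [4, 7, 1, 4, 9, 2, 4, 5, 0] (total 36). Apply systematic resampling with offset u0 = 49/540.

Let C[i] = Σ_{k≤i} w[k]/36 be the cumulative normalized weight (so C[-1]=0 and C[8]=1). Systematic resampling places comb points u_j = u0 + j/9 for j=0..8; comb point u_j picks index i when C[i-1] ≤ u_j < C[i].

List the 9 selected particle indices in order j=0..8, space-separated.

C = [1/9, 11/36, 1/3, 4/9, 25/36, 3/4, 31/36, 1, 1]
j=0: u_0=49/540 ∈ [0, 1/9) → index 0
j=1: u_1=109/540 ∈ [1/9, 11/36) → index 1
j=2: u_2=169/540 ∈ [11/36, 1/3) → index 2
j=3: u_3=229/540 ∈ [1/3, 4/9) → index 3
j=4: u_4=289/540 ∈ [4/9, 25/36) → index 4
j=5: u_5=349/540 ∈ [4/9, 25/36) → index 4
j=6: u_6=409/540 ∈ [3/4, 31/36) → index 6
j=7: u_7=469/540 ∈ [31/36, 1) → index 7
j=8: u_8=529/540 ∈ [31/36, 1) → index 7

0 1 2 3 4 4 6 7 7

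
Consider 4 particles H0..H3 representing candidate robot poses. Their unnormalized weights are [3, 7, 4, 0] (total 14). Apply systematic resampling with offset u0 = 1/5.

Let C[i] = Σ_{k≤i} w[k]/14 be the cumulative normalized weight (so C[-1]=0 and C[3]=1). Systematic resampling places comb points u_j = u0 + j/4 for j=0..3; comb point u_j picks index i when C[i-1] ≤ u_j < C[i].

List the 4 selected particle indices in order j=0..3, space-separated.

0 1 1 2

C = [3/14, 5/7, 1, 1]
j=0: u_0=1/5 ∈ [0, 3/14) → index 0
j=1: u_1=9/20 ∈ [3/14, 5/7) → index 1
j=2: u_2=7/10 ∈ [3/14, 5/7) → index 1
j=3: u_3=19/20 ∈ [5/7, 1) → index 2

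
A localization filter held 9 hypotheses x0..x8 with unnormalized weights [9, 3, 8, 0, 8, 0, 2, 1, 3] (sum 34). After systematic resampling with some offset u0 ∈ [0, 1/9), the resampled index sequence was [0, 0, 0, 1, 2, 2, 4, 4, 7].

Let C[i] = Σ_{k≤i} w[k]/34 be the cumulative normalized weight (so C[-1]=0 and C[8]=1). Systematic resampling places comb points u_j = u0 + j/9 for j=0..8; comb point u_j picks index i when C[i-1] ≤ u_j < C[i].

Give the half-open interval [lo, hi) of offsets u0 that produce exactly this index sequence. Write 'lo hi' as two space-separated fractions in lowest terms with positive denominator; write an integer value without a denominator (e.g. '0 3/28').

C = [9/34, 6/17, 10/17, 10/17, 14/17, 14/17, 15/17, 31/34, 1]
j=0 picked index 0: u0 ∈ [0, 9/34)
j=1 picked index 0: u0 ∈ [-1/9, 47/306)
j=2 picked index 0: u0 ∈ [-2/9, 13/306)
j=3 picked index 1: u0 ∈ [-7/102, 1/51)
j=4 picked index 2: u0 ∈ [-14/153, 22/153)
j=5 picked index 2: u0 ∈ [-31/153, 5/153)
j=6 picked index 4: u0 ∈ [-4/51, 8/51)
j=7 picked index 4: u0 ∈ [-29/153, 7/153)
j=8 picked index 7: u0 ∈ [-1/153, 7/306)
intersection: [0, 1/51)

0 1/51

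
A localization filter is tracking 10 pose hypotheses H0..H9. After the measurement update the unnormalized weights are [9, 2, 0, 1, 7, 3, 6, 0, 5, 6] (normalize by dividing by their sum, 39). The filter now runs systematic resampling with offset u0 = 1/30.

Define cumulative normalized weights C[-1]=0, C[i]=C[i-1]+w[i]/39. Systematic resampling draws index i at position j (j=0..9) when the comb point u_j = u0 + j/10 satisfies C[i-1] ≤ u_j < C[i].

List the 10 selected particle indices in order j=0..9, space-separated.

0 0 1 4 4 5 6 8 8 9

C = [3/13, 11/39, 11/39, 4/13, 19/39, 22/39, 28/39, 28/39, 11/13, 1]
j=0: u_0=1/30 ∈ [0, 3/13) → index 0
j=1: u_1=2/15 ∈ [0, 3/13) → index 0
j=2: u_2=7/30 ∈ [3/13, 11/39) → index 1
j=3: u_3=1/3 ∈ [4/13, 19/39) → index 4
j=4: u_4=13/30 ∈ [4/13, 19/39) → index 4
j=5: u_5=8/15 ∈ [19/39, 22/39) → index 5
j=6: u_6=19/30 ∈ [22/39, 28/39) → index 6
j=7: u_7=11/15 ∈ [28/39, 11/13) → index 8
j=8: u_8=5/6 ∈ [28/39, 11/13) → index 8
j=9: u_9=14/15 ∈ [11/13, 1) → index 9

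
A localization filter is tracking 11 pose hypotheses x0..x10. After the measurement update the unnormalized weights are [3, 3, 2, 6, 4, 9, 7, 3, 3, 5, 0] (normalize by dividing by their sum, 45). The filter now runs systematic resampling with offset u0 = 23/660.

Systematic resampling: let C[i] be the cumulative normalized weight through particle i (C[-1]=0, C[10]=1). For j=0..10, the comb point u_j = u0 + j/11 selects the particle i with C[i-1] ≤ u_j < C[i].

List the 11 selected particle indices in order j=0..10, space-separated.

0 1 3 3 4 5 5 6 7 8 9

C = [1/15, 2/15, 8/45, 14/45, 2/5, 3/5, 34/45, 37/45, 8/9, 1, 1]
j=0: u_0=23/660 ∈ [0, 1/15) → index 0
j=1: u_1=83/660 ∈ [1/15, 2/15) → index 1
j=2: u_2=13/60 ∈ [8/45, 14/45) → index 3
j=3: u_3=203/660 ∈ [8/45, 14/45) → index 3
j=4: u_4=263/660 ∈ [14/45, 2/5) → index 4
j=5: u_5=323/660 ∈ [2/5, 3/5) → index 5
j=6: u_6=383/660 ∈ [2/5, 3/5) → index 5
j=7: u_7=443/660 ∈ [3/5, 34/45) → index 6
j=8: u_8=503/660 ∈ [34/45, 37/45) → index 7
j=9: u_9=563/660 ∈ [37/45, 8/9) → index 8
j=10: u_10=623/660 ∈ [8/9, 1) → index 9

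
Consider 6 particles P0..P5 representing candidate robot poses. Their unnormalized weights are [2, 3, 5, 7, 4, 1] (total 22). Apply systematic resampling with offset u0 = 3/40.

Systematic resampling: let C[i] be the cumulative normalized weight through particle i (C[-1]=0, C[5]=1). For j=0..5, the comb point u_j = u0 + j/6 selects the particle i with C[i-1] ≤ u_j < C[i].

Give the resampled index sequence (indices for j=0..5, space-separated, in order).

0 2 2 3 3 4

C = [1/11, 5/22, 5/11, 17/22, 21/22, 1]
j=0: u_0=3/40 ∈ [0, 1/11) → index 0
j=1: u_1=29/120 ∈ [5/22, 5/11) → index 2
j=2: u_2=49/120 ∈ [5/22, 5/11) → index 2
j=3: u_3=23/40 ∈ [5/11, 17/22) → index 3
j=4: u_4=89/120 ∈ [5/11, 17/22) → index 3
j=5: u_5=109/120 ∈ [17/22, 21/22) → index 4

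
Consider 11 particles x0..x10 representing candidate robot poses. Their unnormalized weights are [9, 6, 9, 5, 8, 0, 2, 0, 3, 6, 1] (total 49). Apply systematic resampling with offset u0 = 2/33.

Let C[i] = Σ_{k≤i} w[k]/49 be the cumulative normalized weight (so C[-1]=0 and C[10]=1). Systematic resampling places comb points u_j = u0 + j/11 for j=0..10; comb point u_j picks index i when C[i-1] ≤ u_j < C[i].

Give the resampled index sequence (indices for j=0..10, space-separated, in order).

C = [9/49, 15/49, 24/49, 29/49, 37/49, 37/49, 39/49, 39/49, 6/7, 48/49, 1]
j=0: u_0=2/33 ∈ [0, 9/49) → index 0
j=1: u_1=5/33 ∈ [0, 9/49) → index 0
j=2: u_2=8/33 ∈ [9/49, 15/49) → index 1
j=3: u_3=1/3 ∈ [15/49, 24/49) → index 2
j=4: u_4=14/33 ∈ [15/49, 24/49) → index 2
j=5: u_5=17/33 ∈ [24/49, 29/49) → index 3
j=6: u_6=20/33 ∈ [29/49, 37/49) → index 4
j=7: u_7=23/33 ∈ [29/49, 37/49) → index 4
j=8: u_8=26/33 ∈ [37/49, 39/49) → index 6
j=9: u_9=29/33 ∈ [6/7, 48/49) → index 9
j=10: u_10=32/33 ∈ [6/7, 48/49) → index 9

0 0 1 2 2 3 4 4 6 9 9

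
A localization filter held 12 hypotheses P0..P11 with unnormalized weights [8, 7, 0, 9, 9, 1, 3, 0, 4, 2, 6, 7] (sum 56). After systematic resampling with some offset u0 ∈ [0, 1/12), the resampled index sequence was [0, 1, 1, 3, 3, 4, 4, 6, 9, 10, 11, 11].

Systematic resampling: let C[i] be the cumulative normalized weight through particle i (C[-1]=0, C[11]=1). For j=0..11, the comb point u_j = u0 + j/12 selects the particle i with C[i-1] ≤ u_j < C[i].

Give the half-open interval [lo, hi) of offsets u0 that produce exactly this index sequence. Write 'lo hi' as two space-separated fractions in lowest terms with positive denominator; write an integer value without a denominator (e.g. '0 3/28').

C = [1/7, 15/56, 15/56, 3/7, 33/56, 17/28, 37/56, 37/56, 41/56, 43/56, 7/8, 1]
j=0 picked index 0: u0 ∈ [0, 1/7)
j=1 picked index 1: u0 ∈ [5/84, 31/168)
j=2 picked index 1: u0 ∈ [-1/42, 17/168)
j=3 picked index 3: u0 ∈ [1/56, 5/28)
j=4 picked index 3: u0 ∈ [-11/168, 2/21)
j=5 picked index 4: u0 ∈ [1/84, 29/168)
j=6 picked index 4: u0 ∈ [-1/14, 5/56)
j=7 picked index 6: u0 ∈ [1/42, 13/168)
j=8 picked index 9: u0 ∈ [11/168, 17/168)
j=9 picked index 10: u0 ∈ [1/56, 1/8)
j=10 picked index 11: u0 ∈ [1/24, 1/6)
j=11 picked index 11: u0 ∈ [-1/24, 1/12)
intersection: [11/168, 13/168)

11/168 13/168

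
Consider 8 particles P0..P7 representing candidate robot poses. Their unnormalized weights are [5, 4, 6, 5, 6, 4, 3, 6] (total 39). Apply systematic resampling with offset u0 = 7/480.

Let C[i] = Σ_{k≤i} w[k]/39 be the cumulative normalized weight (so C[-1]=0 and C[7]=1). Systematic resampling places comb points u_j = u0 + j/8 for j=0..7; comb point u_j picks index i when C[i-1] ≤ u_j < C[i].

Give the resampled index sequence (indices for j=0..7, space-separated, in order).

C = [5/39, 3/13, 5/13, 20/39, 2/3, 10/13, 11/13, 1]
j=0: u_0=7/480 ∈ [0, 5/39) → index 0
j=1: u_1=67/480 ∈ [5/39, 3/13) → index 1
j=2: u_2=127/480 ∈ [3/13, 5/13) → index 2
j=3: u_3=187/480 ∈ [5/13, 20/39) → index 3
j=4: u_4=247/480 ∈ [20/39, 2/3) → index 4
j=5: u_5=307/480 ∈ [20/39, 2/3) → index 4
j=6: u_6=367/480 ∈ [2/3, 10/13) → index 5
j=7: u_7=427/480 ∈ [11/13, 1) → index 7

0 1 2 3 4 4 5 7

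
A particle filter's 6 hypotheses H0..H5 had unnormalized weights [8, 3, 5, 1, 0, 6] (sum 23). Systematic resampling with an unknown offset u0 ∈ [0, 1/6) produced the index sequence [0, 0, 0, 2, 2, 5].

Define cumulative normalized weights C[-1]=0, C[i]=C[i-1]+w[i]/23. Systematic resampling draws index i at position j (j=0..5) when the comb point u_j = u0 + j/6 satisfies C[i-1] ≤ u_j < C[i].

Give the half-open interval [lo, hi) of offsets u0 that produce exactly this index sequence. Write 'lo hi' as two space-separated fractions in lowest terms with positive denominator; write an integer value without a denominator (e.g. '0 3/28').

C = [8/23, 11/23, 16/23, 17/23, 17/23, 1]
j=0 picked index 0: u0 ∈ [0, 8/23)
j=1 picked index 0: u0 ∈ [-1/6, 25/138)
j=2 picked index 0: u0 ∈ [-1/3, 1/69)
j=3 picked index 2: u0 ∈ [-1/46, 9/46)
j=4 picked index 2: u0 ∈ [-13/69, 2/69)
j=5 picked index 5: u0 ∈ [-13/138, 1/6)
intersection: [0, 1/69)

0 1/69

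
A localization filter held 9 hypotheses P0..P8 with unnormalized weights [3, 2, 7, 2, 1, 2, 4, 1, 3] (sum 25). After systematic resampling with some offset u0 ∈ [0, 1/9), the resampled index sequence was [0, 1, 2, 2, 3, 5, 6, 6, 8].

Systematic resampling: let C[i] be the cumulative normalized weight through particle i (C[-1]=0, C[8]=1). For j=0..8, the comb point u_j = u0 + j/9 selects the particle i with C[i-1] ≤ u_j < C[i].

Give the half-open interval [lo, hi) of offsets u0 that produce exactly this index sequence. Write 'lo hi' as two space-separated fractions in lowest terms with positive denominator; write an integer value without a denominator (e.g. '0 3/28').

C = [3/25, 1/5, 12/25, 14/25, 3/5, 17/25, 21/25, 22/25, 1]
j=0 picked index 0: u0 ∈ [0, 3/25)
j=1 picked index 1: u0 ∈ [2/225, 4/45)
j=2 picked index 2: u0 ∈ [-1/45, 58/225)
j=3 picked index 2: u0 ∈ [-2/15, 11/75)
j=4 picked index 3: u0 ∈ [8/225, 26/225)
j=5 picked index 5: u0 ∈ [2/45, 28/225)
j=6 picked index 6: u0 ∈ [1/75, 13/75)
j=7 picked index 6: u0 ∈ [-22/225, 14/225)
j=8 picked index 8: u0 ∈ [-2/225, 1/9)
intersection: [2/45, 14/225)

2/45 14/225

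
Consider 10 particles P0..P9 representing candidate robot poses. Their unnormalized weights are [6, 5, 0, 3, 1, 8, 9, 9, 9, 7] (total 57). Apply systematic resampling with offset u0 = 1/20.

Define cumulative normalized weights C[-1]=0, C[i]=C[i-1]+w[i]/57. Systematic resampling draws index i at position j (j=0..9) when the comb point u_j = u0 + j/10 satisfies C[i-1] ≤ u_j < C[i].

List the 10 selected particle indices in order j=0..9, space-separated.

0 1 4 5 6 6 7 8 8 9

C = [2/19, 11/57, 11/57, 14/57, 5/19, 23/57, 32/57, 41/57, 50/57, 1]
j=0: u_0=1/20 ∈ [0, 2/19) → index 0
j=1: u_1=3/20 ∈ [2/19, 11/57) → index 1
j=2: u_2=1/4 ∈ [14/57, 5/19) → index 4
j=3: u_3=7/20 ∈ [5/19, 23/57) → index 5
j=4: u_4=9/20 ∈ [23/57, 32/57) → index 6
j=5: u_5=11/20 ∈ [23/57, 32/57) → index 6
j=6: u_6=13/20 ∈ [32/57, 41/57) → index 7
j=7: u_7=3/4 ∈ [41/57, 50/57) → index 8
j=8: u_8=17/20 ∈ [41/57, 50/57) → index 8
j=9: u_9=19/20 ∈ [50/57, 1) → index 9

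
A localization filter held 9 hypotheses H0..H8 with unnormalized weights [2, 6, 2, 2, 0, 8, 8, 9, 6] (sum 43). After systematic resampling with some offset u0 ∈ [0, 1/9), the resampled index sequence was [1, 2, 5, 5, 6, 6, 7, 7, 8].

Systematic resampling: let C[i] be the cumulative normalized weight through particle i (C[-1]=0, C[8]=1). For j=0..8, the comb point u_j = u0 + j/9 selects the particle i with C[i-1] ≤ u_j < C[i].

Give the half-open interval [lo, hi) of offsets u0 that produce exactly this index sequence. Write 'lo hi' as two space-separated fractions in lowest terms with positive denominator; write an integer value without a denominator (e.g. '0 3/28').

C = [2/43, 8/43, 10/43, 12/43, 12/43, 20/43, 28/43, 37/43, 1]
j=0 picked index 1: u0 ∈ [2/43, 8/43)
j=1 picked index 2: u0 ∈ [29/387, 47/387)
j=2 picked index 5: u0 ∈ [22/387, 94/387)
j=3 picked index 5: u0 ∈ [-7/129, 17/129)
j=4 picked index 6: u0 ∈ [8/387, 80/387)
j=5 picked index 6: u0 ∈ [-35/387, 37/387)
j=6 picked index 7: u0 ∈ [-2/129, 25/129)
j=7 picked index 7: u0 ∈ [-49/387, 32/387)
j=8 picked index 8: u0 ∈ [-11/387, 1/9)
intersection: [29/387, 32/387)

29/387 32/387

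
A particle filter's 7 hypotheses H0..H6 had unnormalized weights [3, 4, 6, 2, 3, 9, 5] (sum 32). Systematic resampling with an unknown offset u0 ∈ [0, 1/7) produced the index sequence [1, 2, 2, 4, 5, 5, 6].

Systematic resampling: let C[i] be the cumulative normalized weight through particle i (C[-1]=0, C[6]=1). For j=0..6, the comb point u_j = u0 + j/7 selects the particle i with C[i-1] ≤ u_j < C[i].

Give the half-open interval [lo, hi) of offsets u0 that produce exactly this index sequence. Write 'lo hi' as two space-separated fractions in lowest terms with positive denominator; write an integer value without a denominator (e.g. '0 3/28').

3/32 27/224

C = [3/32, 7/32, 13/32, 15/32, 9/16, 27/32, 1]
j=0 picked index 1: u0 ∈ [3/32, 7/32)
j=1 picked index 2: u0 ∈ [17/224, 59/224)
j=2 picked index 2: u0 ∈ [-15/224, 27/224)
j=3 picked index 4: u0 ∈ [9/224, 15/112)
j=4 picked index 5: u0 ∈ [-1/112, 61/224)
j=5 picked index 5: u0 ∈ [-17/112, 29/224)
j=6 picked index 6: u0 ∈ [-3/224, 1/7)
intersection: [3/32, 27/224)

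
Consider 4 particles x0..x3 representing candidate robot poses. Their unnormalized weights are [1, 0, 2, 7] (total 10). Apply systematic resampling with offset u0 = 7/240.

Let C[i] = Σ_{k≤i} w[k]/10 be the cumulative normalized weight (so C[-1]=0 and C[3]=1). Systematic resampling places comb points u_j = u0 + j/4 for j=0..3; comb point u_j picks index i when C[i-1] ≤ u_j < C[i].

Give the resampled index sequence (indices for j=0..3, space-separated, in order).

C = [1/10, 1/10, 3/10, 1]
j=0: u_0=7/240 ∈ [0, 1/10) → index 0
j=1: u_1=67/240 ∈ [1/10, 3/10) → index 2
j=2: u_2=127/240 ∈ [3/10, 1) → index 3
j=3: u_3=187/240 ∈ [3/10, 1) → index 3

0 2 3 3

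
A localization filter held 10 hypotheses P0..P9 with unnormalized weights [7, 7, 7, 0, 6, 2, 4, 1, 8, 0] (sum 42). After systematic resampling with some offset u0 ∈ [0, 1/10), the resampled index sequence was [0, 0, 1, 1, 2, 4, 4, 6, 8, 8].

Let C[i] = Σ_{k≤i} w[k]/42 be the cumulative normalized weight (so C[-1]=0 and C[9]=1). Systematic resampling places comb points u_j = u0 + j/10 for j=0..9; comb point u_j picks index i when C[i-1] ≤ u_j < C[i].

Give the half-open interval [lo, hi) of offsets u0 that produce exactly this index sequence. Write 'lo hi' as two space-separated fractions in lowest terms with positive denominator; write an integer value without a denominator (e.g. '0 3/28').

1/105 1/30

C = [1/6, 1/3, 1/2, 1/2, 9/14, 29/42, 11/14, 17/21, 1, 1]
j=0 picked index 0: u0 ∈ [0, 1/6)
j=1 picked index 0: u0 ∈ [-1/10, 1/15)
j=2 picked index 1: u0 ∈ [-1/30, 2/15)
j=3 picked index 1: u0 ∈ [-2/15, 1/30)
j=4 picked index 2: u0 ∈ [-1/15, 1/10)
j=5 picked index 4: u0 ∈ [0, 1/7)
j=6 picked index 4: u0 ∈ [-1/10, 3/70)
j=7 picked index 6: u0 ∈ [-1/105, 3/35)
j=8 picked index 8: u0 ∈ [1/105, 1/5)
j=9 picked index 8: u0 ∈ [-19/210, 1/10)
intersection: [1/105, 1/30)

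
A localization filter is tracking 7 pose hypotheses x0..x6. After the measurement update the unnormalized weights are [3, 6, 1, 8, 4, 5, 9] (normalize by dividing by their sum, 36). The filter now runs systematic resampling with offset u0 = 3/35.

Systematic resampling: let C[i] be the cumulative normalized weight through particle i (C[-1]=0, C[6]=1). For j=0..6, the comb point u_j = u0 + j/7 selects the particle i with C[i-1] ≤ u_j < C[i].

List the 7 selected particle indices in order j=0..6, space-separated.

C = [1/12, 1/4, 5/18, 1/2, 11/18, 3/4, 1]
j=0: u_0=3/35 ∈ [1/12, 1/4) → index 1
j=1: u_1=8/35 ∈ [1/12, 1/4) → index 1
j=2: u_2=13/35 ∈ [5/18, 1/2) → index 3
j=3: u_3=18/35 ∈ [1/2, 11/18) → index 4
j=4: u_4=23/35 ∈ [11/18, 3/4) → index 5
j=5: u_5=4/5 ∈ [3/4, 1) → index 6
j=6: u_6=33/35 ∈ [3/4, 1) → index 6

1 1 3 4 5 6 6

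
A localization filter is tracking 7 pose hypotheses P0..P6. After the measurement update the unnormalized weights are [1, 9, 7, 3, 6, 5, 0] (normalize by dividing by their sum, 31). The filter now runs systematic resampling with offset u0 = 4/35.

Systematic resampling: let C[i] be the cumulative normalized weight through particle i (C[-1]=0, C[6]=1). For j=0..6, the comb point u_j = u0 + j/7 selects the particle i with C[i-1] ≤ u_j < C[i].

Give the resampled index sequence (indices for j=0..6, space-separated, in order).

C = [1/31, 10/31, 17/31, 20/31, 26/31, 1, 1]
j=0: u_0=4/35 ∈ [1/31, 10/31) → index 1
j=1: u_1=9/35 ∈ [1/31, 10/31) → index 1
j=2: u_2=2/5 ∈ [10/31, 17/31) → index 2
j=3: u_3=19/35 ∈ [10/31, 17/31) → index 2
j=4: u_4=24/35 ∈ [20/31, 26/31) → index 4
j=5: u_5=29/35 ∈ [20/31, 26/31) → index 4
j=6: u_6=34/35 ∈ [26/31, 1) → index 5

1 1 2 2 4 4 5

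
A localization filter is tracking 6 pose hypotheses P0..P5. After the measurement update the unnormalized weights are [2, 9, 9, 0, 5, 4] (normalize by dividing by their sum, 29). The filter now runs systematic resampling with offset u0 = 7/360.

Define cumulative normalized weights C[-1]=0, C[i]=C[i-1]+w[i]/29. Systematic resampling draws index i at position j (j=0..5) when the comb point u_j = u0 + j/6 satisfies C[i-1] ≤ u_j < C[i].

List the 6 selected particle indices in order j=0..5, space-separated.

0 1 1 2 2 4

C = [2/29, 11/29, 20/29, 20/29, 25/29, 1]
j=0: u_0=7/360 ∈ [0, 2/29) → index 0
j=1: u_1=67/360 ∈ [2/29, 11/29) → index 1
j=2: u_2=127/360 ∈ [2/29, 11/29) → index 1
j=3: u_3=187/360 ∈ [11/29, 20/29) → index 2
j=4: u_4=247/360 ∈ [11/29, 20/29) → index 2
j=5: u_5=307/360 ∈ [20/29, 25/29) → index 4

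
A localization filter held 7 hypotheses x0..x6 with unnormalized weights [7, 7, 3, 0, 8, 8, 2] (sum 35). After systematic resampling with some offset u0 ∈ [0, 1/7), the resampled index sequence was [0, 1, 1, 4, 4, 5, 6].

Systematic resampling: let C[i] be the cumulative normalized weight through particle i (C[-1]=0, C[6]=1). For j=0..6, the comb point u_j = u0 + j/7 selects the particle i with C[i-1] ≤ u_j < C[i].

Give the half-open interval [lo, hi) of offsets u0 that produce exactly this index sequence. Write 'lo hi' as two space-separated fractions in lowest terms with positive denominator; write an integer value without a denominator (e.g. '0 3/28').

C = [1/5, 2/5, 17/35, 17/35, 5/7, 33/35, 1]
j=0 picked index 0: u0 ∈ [0, 1/5)
j=1 picked index 1: u0 ∈ [2/35, 9/35)
j=2 picked index 1: u0 ∈ [-3/35, 4/35)
j=3 picked index 4: u0 ∈ [2/35, 2/7)
j=4 picked index 4: u0 ∈ [-3/35, 1/7)
j=5 picked index 5: u0 ∈ [0, 8/35)
j=6 picked index 6: u0 ∈ [3/35, 1/7)
intersection: [3/35, 4/35)

3/35 4/35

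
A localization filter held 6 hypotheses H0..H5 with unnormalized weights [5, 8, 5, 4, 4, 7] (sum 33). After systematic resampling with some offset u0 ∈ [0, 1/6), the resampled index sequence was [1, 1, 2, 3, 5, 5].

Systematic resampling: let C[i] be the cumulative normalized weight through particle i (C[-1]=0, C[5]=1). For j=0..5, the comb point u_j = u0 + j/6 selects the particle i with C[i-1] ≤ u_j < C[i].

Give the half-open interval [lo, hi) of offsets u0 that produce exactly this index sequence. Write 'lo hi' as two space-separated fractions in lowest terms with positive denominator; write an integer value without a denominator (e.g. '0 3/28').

C = [5/33, 13/33, 6/11, 2/3, 26/33, 1]
j=0 picked index 1: u0 ∈ [5/33, 13/33)
j=1 picked index 1: u0 ∈ [-1/66, 5/22)
j=2 picked index 2: u0 ∈ [2/33, 7/33)
j=3 picked index 3: u0 ∈ [1/22, 1/6)
j=4 picked index 5: u0 ∈ [4/33, 1/3)
j=5 picked index 5: u0 ∈ [-1/22, 1/6)
intersection: [5/33, 1/6)

5/33 1/6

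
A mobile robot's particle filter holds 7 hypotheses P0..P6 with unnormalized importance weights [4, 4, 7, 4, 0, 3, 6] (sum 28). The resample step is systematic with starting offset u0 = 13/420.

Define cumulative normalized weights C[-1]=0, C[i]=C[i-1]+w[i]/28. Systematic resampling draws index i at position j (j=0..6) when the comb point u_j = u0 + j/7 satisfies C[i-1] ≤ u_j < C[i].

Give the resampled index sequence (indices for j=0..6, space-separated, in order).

0 1 2 2 3 5 6

C = [1/7, 2/7, 15/28, 19/28, 19/28, 11/14, 1]
j=0: u_0=13/420 ∈ [0, 1/7) → index 0
j=1: u_1=73/420 ∈ [1/7, 2/7) → index 1
j=2: u_2=19/60 ∈ [2/7, 15/28) → index 2
j=3: u_3=193/420 ∈ [2/7, 15/28) → index 2
j=4: u_4=253/420 ∈ [15/28, 19/28) → index 3
j=5: u_5=313/420 ∈ [19/28, 11/14) → index 5
j=6: u_6=373/420 ∈ [11/14, 1) → index 6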